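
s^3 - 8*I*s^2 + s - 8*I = (s - 8*I)*(s - I)*(s + I)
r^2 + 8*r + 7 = (r + 1)*(r + 7)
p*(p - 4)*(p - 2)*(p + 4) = p^4 - 2*p^3 - 16*p^2 + 32*p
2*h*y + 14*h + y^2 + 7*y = (2*h + y)*(y + 7)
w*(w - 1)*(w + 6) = w^3 + 5*w^2 - 6*w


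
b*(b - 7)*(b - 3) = b^3 - 10*b^2 + 21*b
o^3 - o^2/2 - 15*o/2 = o*(o - 3)*(o + 5/2)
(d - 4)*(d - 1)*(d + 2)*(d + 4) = d^4 + d^3 - 18*d^2 - 16*d + 32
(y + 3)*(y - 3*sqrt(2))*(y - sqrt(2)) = y^3 - 4*sqrt(2)*y^2 + 3*y^2 - 12*sqrt(2)*y + 6*y + 18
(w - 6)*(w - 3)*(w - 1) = w^3 - 10*w^2 + 27*w - 18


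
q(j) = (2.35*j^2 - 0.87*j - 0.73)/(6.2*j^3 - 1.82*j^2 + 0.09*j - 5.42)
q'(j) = (4.7*j - 0.87)/(6.2*j^3 - 1.82*j^2 + 0.09*j - 5.42) + (-18.6*j^2 + 3.64*j - 0.09)*(2.35*j^2 - 0.87*j - 0.73)/(6.2*j^3 - 1.82*j^2 + 0.09*j - 5.42)^2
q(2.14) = 0.17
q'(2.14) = -0.09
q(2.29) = 0.16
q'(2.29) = -0.07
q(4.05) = 0.09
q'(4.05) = -0.02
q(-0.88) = -0.17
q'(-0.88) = 0.18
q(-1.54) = -0.19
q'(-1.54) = -0.04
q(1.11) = 1.31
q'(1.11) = -22.33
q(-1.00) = -0.18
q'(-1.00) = 0.11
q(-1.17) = -0.20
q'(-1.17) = 0.03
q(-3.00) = -0.12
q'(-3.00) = -0.04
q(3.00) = 0.12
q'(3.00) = -0.04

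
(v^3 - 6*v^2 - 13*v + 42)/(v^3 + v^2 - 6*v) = (v - 7)/v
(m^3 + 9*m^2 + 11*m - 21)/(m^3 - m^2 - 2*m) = (-m^3 - 9*m^2 - 11*m + 21)/(m*(-m^2 + m + 2))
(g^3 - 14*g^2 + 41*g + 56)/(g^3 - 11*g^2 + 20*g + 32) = (g - 7)/(g - 4)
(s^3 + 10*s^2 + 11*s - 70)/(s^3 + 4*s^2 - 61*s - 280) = (s - 2)/(s - 8)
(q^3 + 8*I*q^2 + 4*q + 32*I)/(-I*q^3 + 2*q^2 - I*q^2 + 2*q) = (I*q^2 - 6*q + 16*I)/(q*(q + 1))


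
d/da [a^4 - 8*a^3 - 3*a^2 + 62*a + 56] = 4*a^3 - 24*a^2 - 6*a + 62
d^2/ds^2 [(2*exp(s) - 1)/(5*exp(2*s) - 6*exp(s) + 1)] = (50*exp(4*s) - 40*exp(3*s) + 30*exp(2*s) - 4*exp(s) - 4)*exp(s)/(125*exp(6*s) - 450*exp(5*s) + 615*exp(4*s) - 396*exp(3*s) + 123*exp(2*s) - 18*exp(s) + 1)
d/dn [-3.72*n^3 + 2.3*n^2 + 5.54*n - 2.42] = -11.16*n^2 + 4.6*n + 5.54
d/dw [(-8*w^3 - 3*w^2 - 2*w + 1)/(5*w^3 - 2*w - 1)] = (15*w^4 + 52*w^3 + 15*w^2 + 6*w + 4)/(25*w^6 - 20*w^4 - 10*w^3 + 4*w^2 + 4*w + 1)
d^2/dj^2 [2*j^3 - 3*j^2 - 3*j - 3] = 12*j - 6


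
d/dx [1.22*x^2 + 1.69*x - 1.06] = 2.44*x + 1.69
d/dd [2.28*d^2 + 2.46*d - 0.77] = 4.56*d + 2.46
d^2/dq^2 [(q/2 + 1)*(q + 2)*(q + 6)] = 3*q + 10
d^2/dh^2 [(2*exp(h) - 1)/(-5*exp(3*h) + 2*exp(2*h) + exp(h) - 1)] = (-200*exp(6*h) + 285*exp(5*h) - 158*exp(4*h) + 140*exp(3*h) - 63*exp(2*h) + 7*exp(h) - 1)*exp(h)/(125*exp(9*h) - 150*exp(8*h) - 15*exp(7*h) + 127*exp(6*h) - 57*exp(5*h) - 24*exp(4*h) + 26*exp(3*h) - 3*exp(2*h) - 3*exp(h) + 1)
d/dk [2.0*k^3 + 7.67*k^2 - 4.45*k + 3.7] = 6.0*k^2 + 15.34*k - 4.45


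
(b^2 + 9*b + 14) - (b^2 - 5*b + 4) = 14*b + 10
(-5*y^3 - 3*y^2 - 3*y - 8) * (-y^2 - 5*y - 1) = 5*y^5 + 28*y^4 + 23*y^3 + 26*y^2 + 43*y + 8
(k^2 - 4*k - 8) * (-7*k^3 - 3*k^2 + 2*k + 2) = -7*k^5 + 25*k^4 + 70*k^3 + 18*k^2 - 24*k - 16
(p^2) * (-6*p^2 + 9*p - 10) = -6*p^4 + 9*p^3 - 10*p^2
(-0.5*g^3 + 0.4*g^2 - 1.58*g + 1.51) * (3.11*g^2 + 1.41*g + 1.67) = -1.555*g^5 + 0.539*g^4 - 5.1848*g^3 + 3.1363*g^2 - 0.5095*g + 2.5217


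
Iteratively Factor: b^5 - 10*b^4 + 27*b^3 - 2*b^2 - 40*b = (b + 1)*(b^4 - 11*b^3 + 38*b^2 - 40*b) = (b - 2)*(b + 1)*(b^3 - 9*b^2 + 20*b) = b*(b - 2)*(b + 1)*(b^2 - 9*b + 20) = b*(b - 5)*(b - 2)*(b + 1)*(b - 4)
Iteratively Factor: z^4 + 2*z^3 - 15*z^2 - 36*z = (z - 4)*(z^3 + 6*z^2 + 9*z) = (z - 4)*(z + 3)*(z^2 + 3*z) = z*(z - 4)*(z + 3)*(z + 3)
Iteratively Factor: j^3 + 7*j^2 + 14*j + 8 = (j + 4)*(j^2 + 3*j + 2) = (j + 1)*(j + 4)*(j + 2)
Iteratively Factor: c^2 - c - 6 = (c - 3)*(c + 2)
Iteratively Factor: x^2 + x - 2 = (x + 2)*(x - 1)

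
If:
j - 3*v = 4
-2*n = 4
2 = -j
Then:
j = -2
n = -2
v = -2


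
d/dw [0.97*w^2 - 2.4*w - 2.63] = 1.94*w - 2.4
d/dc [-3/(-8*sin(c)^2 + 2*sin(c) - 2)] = 3*(1 - 8*sin(c))*cos(c)/(2*(4*sin(c)^2 - sin(c) + 1)^2)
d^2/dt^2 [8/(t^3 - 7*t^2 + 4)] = 16*(t^2*(3*t - 14)^2 + (7 - 3*t)*(t^3 - 7*t^2 + 4))/(t^3 - 7*t^2 + 4)^3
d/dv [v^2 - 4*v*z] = 2*v - 4*z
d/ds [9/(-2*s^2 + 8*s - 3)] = 36*(s - 2)/(2*s^2 - 8*s + 3)^2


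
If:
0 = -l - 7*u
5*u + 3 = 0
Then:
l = 21/5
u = -3/5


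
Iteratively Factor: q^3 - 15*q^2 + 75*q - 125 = (q - 5)*(q^2 - 10*q + 25) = (q - 5)^2*(q - 5)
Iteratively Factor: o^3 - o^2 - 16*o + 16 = (o - 1)*(o^2 - 16) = (o - 1)*(o + 4)*(o - 4)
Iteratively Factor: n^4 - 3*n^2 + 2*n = (n + 2)*(n^3 - 2*n^2 + n) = (n - 1)*(n + 2)*(n^2 - n) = n*(n - 1)*(n + 2)*(n - 1)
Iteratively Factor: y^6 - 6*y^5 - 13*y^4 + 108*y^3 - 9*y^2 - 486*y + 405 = (y - 3)*(y^5 - 3*y^4 - 22*y^3 + 42*y^2 + 117*y - 135) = (y - 3)*(y + 3)*(y^4 - 6*y^3 - 4*y^2 + 54*y - 45) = (y - 5)*(y - 3)*(y + 3)*(y^3 - y^2 - 9*y + 9) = (y - 5)*(y - 3)*(y + 3)^2*(y^2 - 4*y + 3) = (y - 5)*(y - 3)^2*(y + 3)^2*(y - 1)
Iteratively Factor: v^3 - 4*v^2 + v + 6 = (v - 3)*(v^2 - v - 2) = (v - 3)*(v - 2)*(v + 1)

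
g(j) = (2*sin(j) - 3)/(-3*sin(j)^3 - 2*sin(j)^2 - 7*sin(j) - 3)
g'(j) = (2*sin(j) - 3)*(9*sin(j)^2*cos(j) + 4*sin(j)*cos(j) + 7*cos(j))/(-3*sin(j)^3 - 2*sin(j)^2 - 7*sin(j) - 3)^2 + 2*cos(j)/(-3*sin(j)^3 - 2*sin(j)^2 - 7*sin(j) - 3)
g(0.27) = 0.49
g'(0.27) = -1.19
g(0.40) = 0.36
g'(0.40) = -0.82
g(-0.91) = -1.66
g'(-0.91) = -3.05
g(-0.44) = 25.77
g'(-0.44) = -1093.33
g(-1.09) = -1.28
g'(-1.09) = -1.43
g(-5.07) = 0.08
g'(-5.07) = -0.09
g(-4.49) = 0.07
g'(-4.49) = 0.05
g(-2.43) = -2.77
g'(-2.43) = 10.14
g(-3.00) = 1.61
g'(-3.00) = 6.12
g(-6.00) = 0.47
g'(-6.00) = -1.14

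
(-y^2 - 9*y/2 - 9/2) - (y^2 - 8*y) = -2*y^2 + 7*y/2 - 9/2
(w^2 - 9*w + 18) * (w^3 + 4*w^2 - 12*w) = w^5 - 5*w^4 - 30*w^3 + 180*w^2 - 216*w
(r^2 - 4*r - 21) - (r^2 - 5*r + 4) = r - 25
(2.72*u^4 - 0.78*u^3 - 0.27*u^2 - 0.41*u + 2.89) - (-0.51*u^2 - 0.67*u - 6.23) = 2.72*u^4 - 0.78*u^3 + 0.24*u^2 + 0.26*u + 9.12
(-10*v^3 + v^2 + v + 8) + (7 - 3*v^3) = -13*v^3 + v^2 + v + 15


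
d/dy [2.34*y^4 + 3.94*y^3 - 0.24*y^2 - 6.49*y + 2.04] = 9.36*y^3 + 11.82*y^2 - 0.48*y - 6.49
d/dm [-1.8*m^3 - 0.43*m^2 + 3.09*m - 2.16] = -5.4*m^2 - 0.86*m + 3.09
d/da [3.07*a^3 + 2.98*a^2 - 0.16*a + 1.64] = 9.21*a^2 + 5.96*a - 0.16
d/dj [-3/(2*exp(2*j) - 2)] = 3/(4*sinh(j)^2)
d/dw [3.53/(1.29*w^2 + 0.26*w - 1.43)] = (-9.1074*w - 0.9178)/(1.29*w^2 + 0.26*w - 1.43)^2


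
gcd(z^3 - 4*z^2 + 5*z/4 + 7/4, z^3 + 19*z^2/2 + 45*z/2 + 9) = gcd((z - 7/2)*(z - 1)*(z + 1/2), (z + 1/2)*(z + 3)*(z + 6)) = z + 1/2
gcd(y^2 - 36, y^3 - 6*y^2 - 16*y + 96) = y - 6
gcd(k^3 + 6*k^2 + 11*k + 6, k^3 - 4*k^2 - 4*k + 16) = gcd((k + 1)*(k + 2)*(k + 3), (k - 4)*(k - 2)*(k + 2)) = k + 2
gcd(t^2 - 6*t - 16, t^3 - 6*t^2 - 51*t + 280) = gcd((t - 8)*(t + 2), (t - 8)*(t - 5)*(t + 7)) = t - 8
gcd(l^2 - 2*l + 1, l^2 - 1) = l - 1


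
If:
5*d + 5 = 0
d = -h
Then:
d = -1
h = 1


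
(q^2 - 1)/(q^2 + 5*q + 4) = (q - 1)/(q + 4)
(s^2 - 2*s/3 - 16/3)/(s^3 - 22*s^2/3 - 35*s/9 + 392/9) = 3*(s + 2)/(3*s^2 - 14*s - 49)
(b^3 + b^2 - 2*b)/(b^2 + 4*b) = (b^2 + b - 2)/(b + 4)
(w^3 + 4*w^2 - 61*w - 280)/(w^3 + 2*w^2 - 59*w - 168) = (w + 5)/(w + 3)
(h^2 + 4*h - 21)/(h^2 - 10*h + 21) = (h + 7)/(h - 7)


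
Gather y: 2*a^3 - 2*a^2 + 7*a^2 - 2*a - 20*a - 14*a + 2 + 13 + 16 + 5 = 2*a^3 + 5*a^2 - 36*a + 36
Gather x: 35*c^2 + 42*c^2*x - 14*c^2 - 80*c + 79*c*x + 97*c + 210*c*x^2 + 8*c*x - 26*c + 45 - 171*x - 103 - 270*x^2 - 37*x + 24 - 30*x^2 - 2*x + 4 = 21*c^2 - 9*c + x^2*(210*c - 300) + x*(42*c^2 + 87*c - 210) - 30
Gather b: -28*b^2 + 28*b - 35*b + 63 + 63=-28*b^2 - 7*b + 126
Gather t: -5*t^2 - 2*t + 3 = -5*t^2 - 2*t + 3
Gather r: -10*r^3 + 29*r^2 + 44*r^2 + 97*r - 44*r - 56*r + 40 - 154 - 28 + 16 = -10*r^3 + 73*r^2 - 3*r - 126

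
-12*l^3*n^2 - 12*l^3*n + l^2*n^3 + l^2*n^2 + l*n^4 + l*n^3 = n*(-3*l + n)*(4*l + n)*(l*n + l)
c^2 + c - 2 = (c - 1)*(c + 2)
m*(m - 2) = m^2 - 2*m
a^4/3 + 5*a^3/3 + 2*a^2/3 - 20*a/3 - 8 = (a/3 + 1)*(a - 2)*(a + 2)^2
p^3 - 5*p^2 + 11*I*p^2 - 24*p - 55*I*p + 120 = (p - 5)*(p + 3*I)*(p + 8*I)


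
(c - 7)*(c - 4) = c^2 - 11*c + 28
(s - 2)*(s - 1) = s^2 - 3*s + 2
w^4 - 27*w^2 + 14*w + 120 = (w - 4)*(w - 3)*(w + 2)*(w + 5)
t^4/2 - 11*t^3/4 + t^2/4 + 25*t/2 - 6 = (t/2 + 1)*(t - 4)*(t - 3)*(t - 1/2)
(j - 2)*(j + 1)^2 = j^3 - 3*j - 2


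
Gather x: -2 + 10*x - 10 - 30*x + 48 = 36 - 20*x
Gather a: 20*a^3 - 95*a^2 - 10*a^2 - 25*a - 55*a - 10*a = 20*a^3 - 105*a^2 - 90*a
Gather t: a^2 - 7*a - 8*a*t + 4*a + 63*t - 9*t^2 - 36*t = a^2 - 3*a - 9*t^2 + t*(27 - 8*a)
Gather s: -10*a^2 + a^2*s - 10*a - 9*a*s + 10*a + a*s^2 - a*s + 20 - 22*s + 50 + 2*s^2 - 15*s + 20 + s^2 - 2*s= -10*a^2 + s^2*(a + 3) + s*(a^2 - 10*a - 39) + 90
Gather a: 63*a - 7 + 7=63*a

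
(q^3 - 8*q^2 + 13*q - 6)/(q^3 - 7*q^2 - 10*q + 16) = (q^2 - 7*q + 6)/(q^2 - 6*q - 16)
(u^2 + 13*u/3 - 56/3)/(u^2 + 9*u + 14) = (u - 8/3)/(u + 2)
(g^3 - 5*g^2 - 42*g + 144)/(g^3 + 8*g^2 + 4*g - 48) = (g^2 - 11*g + 24)/(g^2 + 2*g - 8)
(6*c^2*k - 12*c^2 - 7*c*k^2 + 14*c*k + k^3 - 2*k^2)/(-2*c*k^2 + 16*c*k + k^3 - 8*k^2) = (-6*c^2*k + 12*c^2 + 7*c*k^2 - 14*c*k - k^3 + 2*k^2)/(k*(2*c*k - 16*c - k^2 + 8*k))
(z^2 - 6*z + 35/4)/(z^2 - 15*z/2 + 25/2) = (z - 7/2)/(z - 5)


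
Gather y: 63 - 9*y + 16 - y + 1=80 - 10*y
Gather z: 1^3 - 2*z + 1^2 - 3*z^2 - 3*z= -3*z^2 - 5*z + 2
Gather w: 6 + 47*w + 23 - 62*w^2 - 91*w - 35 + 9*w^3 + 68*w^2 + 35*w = 9*w^3 + 6*w^2 - 9*w - 6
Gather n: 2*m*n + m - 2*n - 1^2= m + n*(2*m - 2) - 1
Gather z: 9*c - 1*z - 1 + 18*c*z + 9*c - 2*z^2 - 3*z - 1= 18*c - 2*z^2 + z*(18*c - 4) - 2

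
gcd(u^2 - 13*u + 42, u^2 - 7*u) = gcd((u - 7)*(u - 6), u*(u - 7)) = u - 7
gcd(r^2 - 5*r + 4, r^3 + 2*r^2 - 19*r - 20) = r - 4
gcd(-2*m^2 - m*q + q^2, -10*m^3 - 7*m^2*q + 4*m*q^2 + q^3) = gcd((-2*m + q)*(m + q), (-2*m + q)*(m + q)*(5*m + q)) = -2*m^2 - m*q + q^2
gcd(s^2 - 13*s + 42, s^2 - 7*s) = s - 7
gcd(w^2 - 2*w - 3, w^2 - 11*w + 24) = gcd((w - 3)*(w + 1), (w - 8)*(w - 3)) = w - 3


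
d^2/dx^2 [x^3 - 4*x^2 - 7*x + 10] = 6*x - 8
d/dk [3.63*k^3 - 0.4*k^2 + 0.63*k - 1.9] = 10.89*k^2 - 0.8*k + 0.63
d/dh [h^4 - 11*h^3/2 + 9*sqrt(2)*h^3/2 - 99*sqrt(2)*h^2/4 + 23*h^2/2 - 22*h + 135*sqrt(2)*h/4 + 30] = 4*h^3 - 33*h^2/2 + 27*sqrt(2)*h^2/2 - 99*sqrt(2)*h/2 + 23*h - 22 + 135*sqrt(2)/4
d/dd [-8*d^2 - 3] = -16*d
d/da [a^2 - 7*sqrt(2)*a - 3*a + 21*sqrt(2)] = 2*a - 7*sqrt(2) - 3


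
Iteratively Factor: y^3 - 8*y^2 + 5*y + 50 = (y - 5)*(y^2 - 3*y - 10) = (y - 5)*(y + 2)*(y - 5)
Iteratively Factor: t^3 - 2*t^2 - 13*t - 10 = (t - 5)*(t^2 + 3*t + 2) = (t - 5)*(t + 1)*(t + 2)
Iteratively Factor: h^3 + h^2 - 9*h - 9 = (h + 1)*(h^2 - 9) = (h + 1)*(h + 3)*(h - 3)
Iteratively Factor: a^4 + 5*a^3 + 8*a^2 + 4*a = (a + 1)*(a^3 + 4*a^2 + 4*a) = a*(a + 1)*(a^2 + 4*a + 4) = a*(a + 1)*(a + 2)*(a + 2)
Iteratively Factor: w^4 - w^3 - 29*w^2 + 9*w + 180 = (w - 3)*(w^3 + 2*w^2 - 23*w - 60) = (w - 3)*(w + 4)*(w^2 - 2*w - 15) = (w - 5)*(w - 3)*(w + 4)*(w + 3)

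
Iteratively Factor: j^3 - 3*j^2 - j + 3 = (j + 1)*(j^2 - 4*j + 3) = (j - 1)*(j + 1)*(j - 3)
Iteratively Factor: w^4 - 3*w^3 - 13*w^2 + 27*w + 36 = (w - 4)*(w^3 + w^2 - 9*w - 9) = (w - 4)*(w + 3)*(w^2 - 2*w - 3) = (w - 4)*(w + 1)*(w + 3)*(w - 3)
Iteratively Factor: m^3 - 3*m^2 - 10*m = (m - 5)*(m^2 + 2*m) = (m - 5)*(m + 2)*(m)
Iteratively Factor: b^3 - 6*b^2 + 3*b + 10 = (b - 2)*(b^2 - 4*b - 5) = (b - 5)*(b - 2)*(b + 1)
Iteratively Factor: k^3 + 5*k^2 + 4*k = (k + 4)*(k^2 + k) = (k + 1)*(k + 4)*(k)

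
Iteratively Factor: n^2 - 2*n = (n - 2)*(n)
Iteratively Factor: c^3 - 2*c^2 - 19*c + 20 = (c + 4)*(c^2 - 6*c + 5) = (c - 1)*(c + 4)*(c - 5)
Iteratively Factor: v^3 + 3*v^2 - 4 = (v + 2)*(v^2 + v - 2) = (v - 1)*(v + 2)*(v + 2)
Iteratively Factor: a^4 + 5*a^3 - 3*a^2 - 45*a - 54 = (a + 3)*(a^3 + 2*a^2 - 9*a - 18) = (a - 3)*(a + 3)*(a^2 + 5*a + 6) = (a - 3)*(a + 3)^2*(a + 2)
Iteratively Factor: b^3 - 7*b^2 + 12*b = (b - 4)*(b^2 - 3*b) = b*(b - 4)*(b - 3)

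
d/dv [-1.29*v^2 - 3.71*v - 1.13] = -2.58*v - 3.71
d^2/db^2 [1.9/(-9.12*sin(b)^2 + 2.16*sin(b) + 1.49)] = (-632.12544*sin(b)^4 + 112.28544*sin(b)^3 + 836.04864*sin(b)^2 - 218.45592*sin(b) + 69.36672)/(-9.12*sin(b)^2 + 2.16*sin(b) + 1.49)^3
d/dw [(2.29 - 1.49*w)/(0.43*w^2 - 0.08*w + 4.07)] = (0.6407*w^2 - 1.9694*w - 5.8811)/(0.1849*w^4 - 0.0688*w^3 + 3.5066*w^2 - 0.6512*w + 16.5649)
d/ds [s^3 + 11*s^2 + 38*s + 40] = 3*s^2 + 22*s + 38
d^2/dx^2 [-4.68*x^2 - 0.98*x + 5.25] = -9.36000000000000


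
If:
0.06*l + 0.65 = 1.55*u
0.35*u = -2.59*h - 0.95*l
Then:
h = 3.97361647361647 - 9.61068211068211*u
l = 25.8333333333333*u - 10.8333333333333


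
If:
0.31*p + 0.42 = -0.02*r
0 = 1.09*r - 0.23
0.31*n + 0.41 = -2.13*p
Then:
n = 8.08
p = -1.37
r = 0.21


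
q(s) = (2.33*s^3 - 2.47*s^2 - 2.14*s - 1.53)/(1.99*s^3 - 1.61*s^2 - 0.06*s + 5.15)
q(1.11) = -0.65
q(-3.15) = 1.26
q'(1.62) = 1.07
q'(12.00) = 0.00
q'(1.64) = 1.07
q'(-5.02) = 0.01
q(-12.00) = 1.19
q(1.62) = -0.17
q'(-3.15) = 0.07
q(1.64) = -0.15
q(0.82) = -0.72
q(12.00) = 1.13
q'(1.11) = 0.58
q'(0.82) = -0.11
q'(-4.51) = 0.02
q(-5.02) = 1.21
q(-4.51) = 1.22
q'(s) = (-5.97*s^2 + 3.22*s + 0.06)*(2.33*s^3 - 2.47*s^2 - 2.14*s - 1.53)/(1.99*s^3 - 1.61*s^2 - 0.06*s + 5.15)^2 + (6.99*s^2 - 4.94*s - 2.14)/(1.99*s^3 - 1.61*s^2 - 0.06*s + 5.15) = (1.164*s^4 + 8.2376*s^3 + 41.8354*s^2 - 30.3676*s - 11.1128)/(3.9601*s^6 - 6.4078*s^5 + 2.3533*s^4 + 20.6902*s^3 - 16.5794*s^2 - 0.618*s + 26.5225)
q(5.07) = 1.02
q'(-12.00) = 0.00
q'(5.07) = 0.06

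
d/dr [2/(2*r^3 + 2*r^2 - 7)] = 4*r*(-3*r - 2)/(2*r^3 + 2*r^2 - 7)^2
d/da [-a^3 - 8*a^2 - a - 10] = -3*a^2 - 16*a - 1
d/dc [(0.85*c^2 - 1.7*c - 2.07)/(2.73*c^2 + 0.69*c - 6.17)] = (5.2275*c^2 + 0.8132*c + 11.9173)/(7.4529*c^4 + 3.7674*c^3 - 33.2121*c^2 - 8.5146*c + 38.0689)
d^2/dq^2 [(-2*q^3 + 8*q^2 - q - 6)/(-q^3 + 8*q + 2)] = 2*(-8*q^6 + 51*q^5 - 132*q^4 + 24*q^3 - 36*q^2 + 60*q + 336)/(q^9 - 24*q^7 - 6*q^6 + 192*q^5 + 96*q^4 - 500*q^3 - 384*q^2 - 96*q - 8)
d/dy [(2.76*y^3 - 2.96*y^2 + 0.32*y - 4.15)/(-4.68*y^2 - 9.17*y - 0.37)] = (-12.9168*y^4 - 50.6184*y^3 + 25.5772*y^2 - 36.6536*y - 38.1739)/(21.9024*y^4 + 85.8312*y^3 + 87.5521*y^2 + 6.7858*y + 0.1369)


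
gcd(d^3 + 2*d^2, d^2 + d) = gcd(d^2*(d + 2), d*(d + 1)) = d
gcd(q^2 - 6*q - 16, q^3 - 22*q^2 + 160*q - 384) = q - 8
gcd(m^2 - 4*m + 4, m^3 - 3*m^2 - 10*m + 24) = m - 2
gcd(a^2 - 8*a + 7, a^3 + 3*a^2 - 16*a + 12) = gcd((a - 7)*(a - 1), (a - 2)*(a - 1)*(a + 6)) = a - 1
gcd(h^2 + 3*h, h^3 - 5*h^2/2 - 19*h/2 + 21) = h + 3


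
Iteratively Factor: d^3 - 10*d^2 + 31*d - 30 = (d - 5)*(d^2 - 5*d + 6) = (d - 5)*(d - 2)*(d - 3)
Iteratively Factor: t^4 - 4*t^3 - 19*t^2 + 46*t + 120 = (t - 5)*(t^3 + t^2 - 14*t - 24) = (t - 5)*(t - 4)*(t^2 + 5*t + 6) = (t - 5)*(t - 4)*(t + 3)*(t + 2)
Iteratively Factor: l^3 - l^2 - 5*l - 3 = (l + 1)*(l^2 - 2*l - 3) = (l - 3)*(l + 1)*(l + 1)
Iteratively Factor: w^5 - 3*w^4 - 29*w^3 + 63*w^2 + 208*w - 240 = (w + 4)*(w^4 - 7*w^3 - w^2 + 67*w - 60) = (w - 4)*(w + 4)*(w^3 - 3*w^2 - 13*w + 15) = (w - 4)*(w - 1)*(w + 4)*(w^2 - 2*w - 15) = (w - 4)*(w - 1)*(w + 3)*(w + 4)*(w - 5)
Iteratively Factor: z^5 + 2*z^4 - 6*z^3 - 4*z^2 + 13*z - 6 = (z - 1)*(z^4 + 3*z^3 - 3*z^2 - 7*z + 6) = (z - 1)^2*(z^3 + 4*z^2 + z - 6) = (z - 1)^2*(z + 3)*(z^2 + z - 2) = (z - 1)^3*(z + 3)*(z + 2)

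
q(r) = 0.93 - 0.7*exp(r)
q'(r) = -0.7*exp(r)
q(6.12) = -317.48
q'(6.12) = -318.41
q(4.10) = -41.31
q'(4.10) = -42.24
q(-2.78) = 0.89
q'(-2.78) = -0.04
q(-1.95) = 0.83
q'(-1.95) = -0.10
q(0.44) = -0.16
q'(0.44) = -1.09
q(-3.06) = 0.90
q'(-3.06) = -0.03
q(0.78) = -0.60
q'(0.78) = -1.53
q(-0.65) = 0.56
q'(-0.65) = -0.37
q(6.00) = -281.47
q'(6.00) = -282.40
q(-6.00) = 0.93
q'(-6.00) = 0.00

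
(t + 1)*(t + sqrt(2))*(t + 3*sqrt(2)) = t^3 + t^2 + 4*sqrt(2)*t^2 + 4*sqrt(2)*t + 6*t + 6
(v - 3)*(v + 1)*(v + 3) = v^3 + v^2 - 9*v - 9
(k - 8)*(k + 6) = k^2 - 2*k - 48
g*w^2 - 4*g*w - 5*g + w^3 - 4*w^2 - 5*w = (g + w)*(w - 5)*(w + 1)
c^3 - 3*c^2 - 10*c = c*(c - 5)*(c + 2)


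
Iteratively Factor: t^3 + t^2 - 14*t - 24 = (t - 4)*(t^2 + 5*t + 6) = (t - 4)*(t + 3)*(t + 2)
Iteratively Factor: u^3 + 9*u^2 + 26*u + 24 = (u + 3)*(u^2 + 6*u + 8) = (u + 2)*(u + 3)*(u + 4)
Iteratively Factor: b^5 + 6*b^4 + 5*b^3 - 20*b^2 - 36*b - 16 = (b + 2)*(b^4 + 4*b^3 - 3*b^2 - 14*b - 8) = (b + 1)*(b + 2)*(b^3 + 3*b^2 - 6*b - 8) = (b - 2)*(b + 1)*(b + 2)*(b^2 + 5*b + 4) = (b - 2)*(b + 1)*(b + 2)*(b + 4)*(b + 1)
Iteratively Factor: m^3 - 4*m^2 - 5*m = (m - 5)*(m^2 + m) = (m - 5)*(m + 1)*(m)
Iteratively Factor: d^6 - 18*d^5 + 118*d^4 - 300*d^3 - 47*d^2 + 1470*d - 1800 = (d - 5)*(d^5 - 13*d^4 + 53*d^3 - 35*d^2 - 222*d + 360) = (d - 5)*(d - 3)*(d^4 - 10*d^3 + 23*d^2 + 34*d - 120) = (d - 5)*(d - 4)*(d - 3)*(d^3 - 6*d^2 - d + 30) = (d - 5)*(d - 4)*(d - 3)^2*(d^2 - 3*d - 10) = (d - 5)*(d - 4)*(d - 3)^2*(d + 2)*(d - 5)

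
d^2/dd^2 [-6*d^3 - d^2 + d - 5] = -36*d - 2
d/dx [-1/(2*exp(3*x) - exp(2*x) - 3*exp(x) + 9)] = (6*exp(2*x) - 2*exp(x) - 3)*exp(x)/(2*exp(3*x) - exp(2*x) - 3*exp(x) + 9)^2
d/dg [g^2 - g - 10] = 2*g - 1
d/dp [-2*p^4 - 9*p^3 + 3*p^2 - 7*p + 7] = -8*p^3 - 27*p^2 + 6*p - 7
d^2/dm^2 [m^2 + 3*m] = 2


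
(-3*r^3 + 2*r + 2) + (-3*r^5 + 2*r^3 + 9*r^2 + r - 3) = -3*r^5 - r^3 + 9*r^2 + 3*r - 1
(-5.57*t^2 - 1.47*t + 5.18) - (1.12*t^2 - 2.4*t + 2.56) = -6.69*t^2 + 0.93*t + 2.62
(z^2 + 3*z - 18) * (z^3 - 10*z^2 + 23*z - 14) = z^5 - 7*z^4 - 25*z^3 + 235*z^2 - 456*z + 252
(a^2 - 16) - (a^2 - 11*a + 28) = 11*a - 44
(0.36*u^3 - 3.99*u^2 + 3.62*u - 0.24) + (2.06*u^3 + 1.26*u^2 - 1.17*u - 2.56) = 2.42*u^3 - 2.73*u^2 + 2.45*u - 2.8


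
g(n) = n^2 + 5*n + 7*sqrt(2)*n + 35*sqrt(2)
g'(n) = 2*n + 5 + 7*sqrt(2)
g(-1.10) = 34.32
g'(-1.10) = 12.70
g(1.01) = 65.57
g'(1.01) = 16.92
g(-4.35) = 3.61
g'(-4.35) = 6.20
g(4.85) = 145.28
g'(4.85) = 24.60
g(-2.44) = 19.10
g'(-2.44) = 10.02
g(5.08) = 150.99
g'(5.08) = 25.06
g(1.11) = 67.27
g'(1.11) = 17.12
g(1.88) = 81.04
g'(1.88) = 18.66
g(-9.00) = -3.60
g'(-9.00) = -3.10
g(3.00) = 103.20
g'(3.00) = 20.90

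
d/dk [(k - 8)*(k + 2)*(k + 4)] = 3*k^2 - 4*k - 40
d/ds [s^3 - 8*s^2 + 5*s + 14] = 3*s^2 - 16*s + 5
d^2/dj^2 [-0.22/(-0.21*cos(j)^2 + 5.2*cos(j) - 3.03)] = (-0.038808*(1 - cos(j)^2)^2 + 0.72072*cos(j)^3 - 5.40826*cos(j)^2 - 4.90776*cos(j) + 11.656436)/(0.21*cos(j)^2 - 5.2*cos(j) + 3.03)^3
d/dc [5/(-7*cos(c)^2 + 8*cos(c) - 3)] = 10*(4 - 7*cos(c))*sin(c)/(7*cos(c)^2 - 8*cos(c) + 3)^2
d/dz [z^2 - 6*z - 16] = 2*z - 6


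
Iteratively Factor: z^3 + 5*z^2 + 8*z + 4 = (z + 2)*(z^2 + 3*z + 2) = (z + 2)^2*(z + 1)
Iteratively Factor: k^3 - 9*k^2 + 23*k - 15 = (k - 1)*(k^2 - 8*k + 15) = (k - 3)*(k - 1)*(k - 5)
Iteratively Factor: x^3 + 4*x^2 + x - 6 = (x - 1)*(x^2 + 5*x + 6) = (x - 1)*(x + 2)*(x + 3)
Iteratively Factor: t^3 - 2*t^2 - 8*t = (t - 4)*(t^2 + 2*t) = (t - 4)*(t + 2)*(t)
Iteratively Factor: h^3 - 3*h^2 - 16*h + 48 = (h + 4)*(h^2 - 7*h + 12) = (h - 4)*(h + 4)*(h - 3)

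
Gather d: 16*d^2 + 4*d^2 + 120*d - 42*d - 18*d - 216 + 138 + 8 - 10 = 20*d^2 + 60*d - 80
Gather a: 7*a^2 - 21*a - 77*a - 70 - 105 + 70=7*a^2 - 98*a - 105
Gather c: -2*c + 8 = 8 - 2*c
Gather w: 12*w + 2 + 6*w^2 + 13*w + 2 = 6*w^2 + 25*w + 4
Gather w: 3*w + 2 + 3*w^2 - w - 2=3*w^2 + 2*w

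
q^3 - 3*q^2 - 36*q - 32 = (q - 8)*(q + 1)*(q + 4)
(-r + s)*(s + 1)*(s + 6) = -r*s^2 - 7*r*s - 6*r + s^3 + 7*s^2 + 6*s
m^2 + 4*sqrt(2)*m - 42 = (m - 3*sqrt(2))*(m + 7*sqrt(2))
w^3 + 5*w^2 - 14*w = w*(w - 2)*(w + 7)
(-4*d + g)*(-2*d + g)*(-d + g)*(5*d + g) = -40*d^4 + 62*d^3*g - 21*d^2*g^2 - 2*d*g^3 + g^4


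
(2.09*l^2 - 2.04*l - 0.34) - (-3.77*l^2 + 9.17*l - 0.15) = 5.86*l^2 - 11.21*l - 0.19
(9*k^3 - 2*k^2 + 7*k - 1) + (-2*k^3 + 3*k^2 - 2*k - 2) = 7*k^3 + k^2 + 5*k - 3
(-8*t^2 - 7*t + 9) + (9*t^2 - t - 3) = t^2 - 8*t + 6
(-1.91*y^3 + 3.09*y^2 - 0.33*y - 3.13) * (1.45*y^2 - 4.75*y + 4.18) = -2.7695*y^5 + 13.553*y^4 - 23.1398*y^3 + 9.9452*y^2 + 13.4881*y - 13.0834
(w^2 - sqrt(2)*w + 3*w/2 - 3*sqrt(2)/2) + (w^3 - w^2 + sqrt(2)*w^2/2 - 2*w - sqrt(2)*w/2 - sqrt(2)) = w^3 + sqrt(2)*w^2/2 - 3*sqrt(2)*w/2 - w/2 - 5*sqrt(2)/2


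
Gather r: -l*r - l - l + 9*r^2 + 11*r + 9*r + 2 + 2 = -2*l + 9*r^2 + r*(20 - l) + 4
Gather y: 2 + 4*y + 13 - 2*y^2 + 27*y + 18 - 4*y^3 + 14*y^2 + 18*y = -4*y^3 + 12*y^2 + 49*y + 33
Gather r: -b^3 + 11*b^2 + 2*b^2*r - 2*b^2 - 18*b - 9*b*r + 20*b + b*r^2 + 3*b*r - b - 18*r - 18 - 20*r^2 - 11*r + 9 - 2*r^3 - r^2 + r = -b^3 + 9*b^2 + b - 2*r^3 + r^2*(b - 21) + r*(2*b^2 - 6*b - 28) - 9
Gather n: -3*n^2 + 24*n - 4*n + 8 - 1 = -3*n^2 + 20*n + 7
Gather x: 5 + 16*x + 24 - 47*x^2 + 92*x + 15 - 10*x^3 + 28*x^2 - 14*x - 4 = -10*x^3 - 19*x^2 + 94*x + 40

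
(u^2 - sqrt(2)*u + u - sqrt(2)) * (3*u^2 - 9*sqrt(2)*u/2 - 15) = 3*u^4 - 15*sqrt(2)*u^3/2 + 3*u^3 - 15*sqrt(2)*u^2/2 - 6*u^2 - 6*u + 15*sqrt(2)*u + 15*sqrt(2)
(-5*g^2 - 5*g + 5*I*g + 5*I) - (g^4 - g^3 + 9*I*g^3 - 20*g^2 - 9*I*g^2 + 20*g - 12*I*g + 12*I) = -g^4 + g^3 - 9*I*g^3 + 15*g^2 + 9*I*g^2 - 25*g + 17*I*g - 7*I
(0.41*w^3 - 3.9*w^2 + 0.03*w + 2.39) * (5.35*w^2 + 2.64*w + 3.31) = 2.1935*w^5 - 19.7826*w^4 - 8.7784*w^3 - 0.0433000000000005*w^2 + 6.4089*w + 7.9109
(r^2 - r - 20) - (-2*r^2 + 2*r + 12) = 3*r^2 - 3*r - 32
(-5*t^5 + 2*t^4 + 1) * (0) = 0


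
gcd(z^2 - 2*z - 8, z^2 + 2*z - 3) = 1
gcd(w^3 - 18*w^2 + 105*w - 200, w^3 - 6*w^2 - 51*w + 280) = w^2 - 13*w + 40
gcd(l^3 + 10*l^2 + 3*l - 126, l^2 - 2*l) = 1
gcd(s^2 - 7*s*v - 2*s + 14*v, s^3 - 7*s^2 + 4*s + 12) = s - 2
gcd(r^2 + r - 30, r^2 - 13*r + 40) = r - 5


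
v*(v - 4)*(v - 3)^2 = v^4 - 10*v^3 + 33*v^2 - 36*v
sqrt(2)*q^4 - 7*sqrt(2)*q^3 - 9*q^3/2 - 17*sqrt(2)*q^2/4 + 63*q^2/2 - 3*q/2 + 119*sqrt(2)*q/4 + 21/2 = (q - 7)*(q - 3*sqrt(2))*(q + sqrt(2)/2)*(sqrt(2)*q + 1/2)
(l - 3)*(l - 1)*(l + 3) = l^3 - l^2 - 9*l + 9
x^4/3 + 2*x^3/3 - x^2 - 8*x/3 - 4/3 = (x/3 + 1/3)*(x - 2)*(x + 1)*(x + 2)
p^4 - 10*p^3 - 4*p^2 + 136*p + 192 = (p - 8)*(p - 6)*(p + 2)^2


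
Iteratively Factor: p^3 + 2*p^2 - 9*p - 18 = (p - 3)*(p^2 + 5*p + 6) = (p - 3)*(p + 3)*(p + 2)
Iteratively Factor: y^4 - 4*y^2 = (y)*(y^3 - 4*y) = y*(y - 2)*(y^2 + 2*y) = y^2*(y - 2)*(y + 2)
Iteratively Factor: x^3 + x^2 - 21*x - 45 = (x - 5)*(x^2 + 6*x + 9) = (x - 5)*(x + 3)*(x + 3)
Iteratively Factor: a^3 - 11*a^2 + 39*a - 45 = (a - 3)*(a^2 - 8*a + 15) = (a - 3)^2*(a - 5)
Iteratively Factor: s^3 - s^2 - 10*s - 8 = (s + 1)*(s^2 - 2*s - 8) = (s + 1)*(s + 2)*(s - 4)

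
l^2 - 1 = (l - 1)*(l + 1)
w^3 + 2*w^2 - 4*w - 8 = (w - 2)*(w + 2)^2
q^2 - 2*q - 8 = (q - 4)*(q + 2)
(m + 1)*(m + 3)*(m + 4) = m^3 + 8*m^2 + 19*m + 12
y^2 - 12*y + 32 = (y - 8)*(y - 4)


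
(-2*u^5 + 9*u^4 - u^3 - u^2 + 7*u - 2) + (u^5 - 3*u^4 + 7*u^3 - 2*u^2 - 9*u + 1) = -u^5 + 6*u^4 + 6*u^3 - 3*u^2 - 2*u - 1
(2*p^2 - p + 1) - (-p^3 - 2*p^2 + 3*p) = p^3 + 4*p^2 - 4*p + 1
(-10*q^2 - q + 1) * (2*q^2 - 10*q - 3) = -20*q^4 + 98*q^3 + 42*q^2 - 7*q - 3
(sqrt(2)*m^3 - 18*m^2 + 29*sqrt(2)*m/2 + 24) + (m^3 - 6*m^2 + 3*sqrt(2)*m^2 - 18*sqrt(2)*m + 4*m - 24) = m^3 + sqrt(2)*m^3 - 24*m^2 + 3*sqrt(2)*m^2 - 7*sqrt(2)*m/2 + 4*m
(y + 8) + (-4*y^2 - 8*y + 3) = -4*y^2 - 7*y + 11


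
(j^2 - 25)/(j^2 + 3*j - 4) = (j^2 - 25)/(j^2 + 3*j - 4)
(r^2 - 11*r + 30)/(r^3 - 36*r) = (r - 5)/(r*(r + 6))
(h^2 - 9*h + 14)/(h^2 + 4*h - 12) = (h - 7)/(h + 6)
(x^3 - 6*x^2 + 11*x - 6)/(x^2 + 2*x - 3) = (x^2 - 5*x + 6)/(x + 3)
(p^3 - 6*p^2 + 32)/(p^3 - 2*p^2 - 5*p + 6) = (p^2 - 8*p + 16)/(p^2 - 4*p + 3)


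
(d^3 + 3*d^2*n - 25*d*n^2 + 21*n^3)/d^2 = d + 3*n - 25*n^2/d + 21*n^3/d^2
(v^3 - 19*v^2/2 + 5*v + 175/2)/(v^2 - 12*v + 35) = v + 5/2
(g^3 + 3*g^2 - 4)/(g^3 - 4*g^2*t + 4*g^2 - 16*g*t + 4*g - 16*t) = (1 - g)/(-g + 4*t)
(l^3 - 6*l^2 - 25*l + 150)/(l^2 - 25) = l - 6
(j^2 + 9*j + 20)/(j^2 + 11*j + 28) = (j + 5)/(j + 7)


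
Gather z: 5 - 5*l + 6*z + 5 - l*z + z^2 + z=-5*l + z^2 + z*(7 - l) + 10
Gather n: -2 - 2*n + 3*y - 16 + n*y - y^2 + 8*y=n*(y - 2) - y^2 + 11*y - 18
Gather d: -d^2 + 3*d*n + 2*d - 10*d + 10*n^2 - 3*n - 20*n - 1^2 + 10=-d^2 + d*(3*n - 8) + 10*n^2 - 23*n + 9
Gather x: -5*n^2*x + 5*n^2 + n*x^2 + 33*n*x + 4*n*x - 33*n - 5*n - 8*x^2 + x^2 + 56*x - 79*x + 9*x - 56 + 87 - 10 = 5*n^2 - 38*n + x^2*(n - 7) + x*(-5*n^2 + 37*n - 14) + 21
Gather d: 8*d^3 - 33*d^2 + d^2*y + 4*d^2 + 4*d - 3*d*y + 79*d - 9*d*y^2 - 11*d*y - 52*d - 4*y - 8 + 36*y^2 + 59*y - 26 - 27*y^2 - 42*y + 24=8*d^3 + d^2*(y - 29) + d*(-9*y^2 - 14*y + 31) + 9*y^2 + 13*y - 10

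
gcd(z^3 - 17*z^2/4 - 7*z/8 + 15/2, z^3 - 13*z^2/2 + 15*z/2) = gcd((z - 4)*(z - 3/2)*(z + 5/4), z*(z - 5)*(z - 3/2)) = z - 3/2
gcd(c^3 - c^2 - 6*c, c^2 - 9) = c - 3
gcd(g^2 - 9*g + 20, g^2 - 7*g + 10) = g - 5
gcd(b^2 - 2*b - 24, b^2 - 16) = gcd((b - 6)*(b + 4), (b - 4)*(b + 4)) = b + 4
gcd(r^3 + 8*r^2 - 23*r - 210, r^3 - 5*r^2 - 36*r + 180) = r^2 + r - 30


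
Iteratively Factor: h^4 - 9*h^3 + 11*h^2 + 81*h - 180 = (h - 3)*(h^3 - 6*h^2 - 7*h + 60) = (h - 3)*(h + 3)*(h^2 - 9*h + 20) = (h - 5)*(h - 3)*(h + 3)*(h - 4)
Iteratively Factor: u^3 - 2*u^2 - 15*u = (u)*(u^2 - 2*u - 15) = u*(u - 5)*(u + 3)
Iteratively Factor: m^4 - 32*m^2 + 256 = (m - 4)*(m^3 + 4*m^2 - 16*m - 64) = (m - 4)^2*(m^2 + 8*m + 16) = (m - 4)^2*(m + 4)*(m + 4)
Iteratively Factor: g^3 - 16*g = (g)*(g^2 - 16) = g*(g + 4)*(g - 4)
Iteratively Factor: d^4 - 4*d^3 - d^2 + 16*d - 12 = (d - 3)*(d^3 - d^2 - 4*d + 4) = (d - 3)*(d - 1)*(d^2 - 4) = (d - 3)*(d - 1)*(d + 2)*(d - 2)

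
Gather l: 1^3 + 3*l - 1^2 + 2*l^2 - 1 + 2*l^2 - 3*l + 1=4*l^2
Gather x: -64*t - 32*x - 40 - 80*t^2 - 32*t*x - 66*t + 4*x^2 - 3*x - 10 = -80*t^2 - 130*t + 4*x^2 + x*(-32*t - 35) - 50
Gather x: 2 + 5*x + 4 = 5*x + 6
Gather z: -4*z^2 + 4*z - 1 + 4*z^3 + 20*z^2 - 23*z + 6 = 4*z^3 + 16*z^2 - 19*z + 5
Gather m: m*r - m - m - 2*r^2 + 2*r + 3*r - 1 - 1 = m*(r - 2) - 2*r^2 + 5*r - 2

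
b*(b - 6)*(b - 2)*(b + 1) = b^4 - 7*b^3 + 4*b^2 + 12*b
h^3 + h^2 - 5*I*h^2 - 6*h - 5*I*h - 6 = (h + 1)*(h - 3*I)*(h - 2*I)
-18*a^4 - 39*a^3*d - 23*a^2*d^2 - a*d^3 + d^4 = (-6*a + d)*(a + d)^2*(3*a + d)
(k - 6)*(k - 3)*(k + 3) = k^3 - 6*k^2 - 9*k + 54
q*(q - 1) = q^2 - q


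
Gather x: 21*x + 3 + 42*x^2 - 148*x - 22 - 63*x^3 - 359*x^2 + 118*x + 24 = -63*x^3 - 317*x^2 - 9*x + 5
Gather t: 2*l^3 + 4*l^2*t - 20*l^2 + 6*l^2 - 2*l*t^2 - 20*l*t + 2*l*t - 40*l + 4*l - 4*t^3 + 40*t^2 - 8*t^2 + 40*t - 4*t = 2*l^3 - 14*l^2 - 36*l - 4*t^3 + t^2*(32 - 2*l) + t*(4*l^2 - 18*l + 36)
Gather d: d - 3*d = -2*d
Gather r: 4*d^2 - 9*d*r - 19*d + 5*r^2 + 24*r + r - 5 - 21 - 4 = 4*d^2 - 19*d + 5*r^2 + r*(25 - 9*d) - 30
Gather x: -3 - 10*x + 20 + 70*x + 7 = 60*x + 24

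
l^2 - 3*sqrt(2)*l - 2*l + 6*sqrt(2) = (l - 2)*(l - 3*sqrt(2))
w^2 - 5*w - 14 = (w - 7)*(w + 2)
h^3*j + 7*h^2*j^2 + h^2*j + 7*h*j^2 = h*(h + 7*j)*(h*j + j)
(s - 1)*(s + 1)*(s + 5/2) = s^3 + 5*s^2/2 - s - 5/2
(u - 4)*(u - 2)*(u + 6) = u^3 - 28*u + 48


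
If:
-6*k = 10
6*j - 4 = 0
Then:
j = 2/3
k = -5/3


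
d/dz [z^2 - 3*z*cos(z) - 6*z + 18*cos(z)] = 3*z*sin(z) + 2*z - 18*sin(z) - 3*cos(z) - 6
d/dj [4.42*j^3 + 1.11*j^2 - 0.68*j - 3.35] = 13.26*j^2 + 2.22*j - 0.68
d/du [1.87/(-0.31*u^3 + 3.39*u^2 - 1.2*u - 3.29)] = (1.7391*u^2 - 12.6786*u + 2.244)/(0.31*u^3 - 3.39*u^2 + 1.2*u + 3.29)^2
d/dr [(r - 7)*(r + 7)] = 2*r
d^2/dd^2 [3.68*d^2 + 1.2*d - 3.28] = 7.36000000000000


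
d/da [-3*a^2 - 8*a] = -6*a - 8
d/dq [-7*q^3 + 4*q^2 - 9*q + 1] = -21*q^2 + 8*q - 9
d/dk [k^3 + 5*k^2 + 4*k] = 3*k^2 + 10*k + 4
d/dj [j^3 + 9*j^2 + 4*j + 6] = 3*j^2 + 18*j + 4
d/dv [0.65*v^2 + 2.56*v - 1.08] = 1.3*v + 2.56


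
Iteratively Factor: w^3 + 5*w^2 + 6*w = (w + 3)*(w^2 + 2*w) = w*(w + 3)*(w + 2)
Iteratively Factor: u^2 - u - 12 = (u + 3)*(u - 4)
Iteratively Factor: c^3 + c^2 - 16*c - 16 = (c + 1)*(c^2 - 16) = (c + 1)*(c + 4)*(c - 4)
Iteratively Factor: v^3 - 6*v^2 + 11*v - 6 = (v - 1)*(v^2 - 5*v + 6) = (v - 2)*(v - 1)*(v - 3)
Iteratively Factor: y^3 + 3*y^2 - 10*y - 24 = (y + 2)*(y^2 + y - 12) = (y + 2)*(y + 4)*(y - 3)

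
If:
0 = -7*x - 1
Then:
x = -1/7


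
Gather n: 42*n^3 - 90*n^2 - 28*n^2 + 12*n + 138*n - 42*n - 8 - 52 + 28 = 42*n^3 - 118*n^2 + 108*n - 32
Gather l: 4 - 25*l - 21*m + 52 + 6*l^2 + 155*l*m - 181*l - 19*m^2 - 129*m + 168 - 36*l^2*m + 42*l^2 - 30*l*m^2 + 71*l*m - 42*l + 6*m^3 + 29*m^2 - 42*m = l^2*(48 - 36*m) + l*(-30*m^2 + 226*m - 248) + 6*m^3 + 10*m^2 - 192*m + 224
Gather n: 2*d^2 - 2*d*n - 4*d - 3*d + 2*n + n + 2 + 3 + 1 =2*d^2 - 7*d + n*(3 - 2*d) + 6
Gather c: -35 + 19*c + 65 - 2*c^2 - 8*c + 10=-2*c^2 + 11*c + 40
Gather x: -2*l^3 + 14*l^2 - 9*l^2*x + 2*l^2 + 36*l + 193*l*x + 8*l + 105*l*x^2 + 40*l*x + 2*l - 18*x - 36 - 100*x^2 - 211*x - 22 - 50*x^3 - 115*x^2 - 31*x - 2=-2*l^3 + 16*l^2 + 46*l - 50*x^3 + x^2*(105*l - 215) + x*(-9*l^2 + 233*l - 260) - 60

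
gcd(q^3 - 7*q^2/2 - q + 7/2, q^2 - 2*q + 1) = q - 1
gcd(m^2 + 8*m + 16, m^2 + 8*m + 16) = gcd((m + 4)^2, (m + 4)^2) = m^2 + 8*m + 16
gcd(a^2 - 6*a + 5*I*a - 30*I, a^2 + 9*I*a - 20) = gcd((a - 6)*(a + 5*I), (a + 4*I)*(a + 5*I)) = a + 5*I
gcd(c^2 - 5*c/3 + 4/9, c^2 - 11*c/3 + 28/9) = c - 4/3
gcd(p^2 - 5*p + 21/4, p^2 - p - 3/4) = p - 3/2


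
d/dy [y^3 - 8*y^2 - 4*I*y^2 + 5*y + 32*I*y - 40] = 3*y^2 - 16*y - 8*I*y + 5 + 32*I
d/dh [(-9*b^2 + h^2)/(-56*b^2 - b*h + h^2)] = (-2*h*(56*b^2 + b*h - h^2) - (b - 2*h)*(9*b^2 - h^2))/(56*b^2 + b*h - h^2)^2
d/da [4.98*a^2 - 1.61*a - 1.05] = 9.96*a - 1.61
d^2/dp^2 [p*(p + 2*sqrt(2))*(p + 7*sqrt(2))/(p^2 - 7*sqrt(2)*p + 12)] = 96*(5*p^3 - 12*sqrt(2)*p^2 - 12*p + 76*sqrt(2))/(p^6 - 21*sqrt(2)*p^5 + 330*p^4 - 1190*sqrt(2)*p^3 + 3960*p^2 - 3024*sqrt(2)*p + 1728)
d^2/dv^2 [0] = 0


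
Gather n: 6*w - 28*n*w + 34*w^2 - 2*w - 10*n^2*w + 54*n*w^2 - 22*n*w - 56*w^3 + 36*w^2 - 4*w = -10*n^2*w + n*(54*w^2 - 50*w) - 56*w^3 + 70*w^2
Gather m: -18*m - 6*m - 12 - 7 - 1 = -24*m - 20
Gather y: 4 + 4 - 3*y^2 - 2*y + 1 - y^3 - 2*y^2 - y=-y^3 - 5*y^2 - 3*y + 9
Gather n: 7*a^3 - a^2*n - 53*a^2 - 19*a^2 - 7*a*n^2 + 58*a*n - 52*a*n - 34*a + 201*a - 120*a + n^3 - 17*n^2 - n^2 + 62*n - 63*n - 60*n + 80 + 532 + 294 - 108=7*a^3 - 72*a^2 + 47*a + n^3 + n^2*(-7*a - 18) + n*(-a^2 + 6*a - 61) + 798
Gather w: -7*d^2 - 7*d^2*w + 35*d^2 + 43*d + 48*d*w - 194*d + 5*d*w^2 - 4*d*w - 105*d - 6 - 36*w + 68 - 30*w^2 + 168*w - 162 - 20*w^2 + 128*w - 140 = 28*d^2 - 256*d + w^2*(5*d - 50) + w*(-7*d^2 + 44*d + 260) - 240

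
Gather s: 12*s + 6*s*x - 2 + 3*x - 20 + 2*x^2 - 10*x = s*(6*x + 12) + 2*x^2 - 7*x - 22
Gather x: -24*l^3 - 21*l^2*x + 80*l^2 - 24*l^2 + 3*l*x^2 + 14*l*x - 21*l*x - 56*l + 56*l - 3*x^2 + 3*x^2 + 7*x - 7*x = -24*l^3 + 56*l^2 + 3*l*x^2 + x*(-21*l^2 - 7*l)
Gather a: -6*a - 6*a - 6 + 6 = -12*a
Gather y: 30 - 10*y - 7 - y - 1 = 22 - 11*y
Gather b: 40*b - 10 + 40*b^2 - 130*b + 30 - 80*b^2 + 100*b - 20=-40*b^2 + 10*b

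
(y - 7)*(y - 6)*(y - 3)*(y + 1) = y^4 - 15*y^3 + 65*y^2 - 45*y - 126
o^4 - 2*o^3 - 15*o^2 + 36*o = o*(o - 3)^2*(o + 4)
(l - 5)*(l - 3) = l^2 - 8*l + 15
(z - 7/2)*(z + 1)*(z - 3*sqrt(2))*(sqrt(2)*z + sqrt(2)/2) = sqrt(2)*z^4 - 6*z^3 - 2*sqrt(2)*z^3 - 19*sqrt(2)*z^2/4 + 12*z^2 - 7*sqrt(2)*z/4 + 57*z/2 + 21/2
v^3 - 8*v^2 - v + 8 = (v - 8)*(v - 1)*(v + 1)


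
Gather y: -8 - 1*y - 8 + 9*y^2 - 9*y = 9*y^2 - 10*y - 16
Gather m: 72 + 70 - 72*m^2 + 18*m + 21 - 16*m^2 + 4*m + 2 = -88*m^2 + 22*m + 165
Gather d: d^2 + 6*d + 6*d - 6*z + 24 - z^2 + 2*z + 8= d^2 + 12*d - z^2 - 4*z + 32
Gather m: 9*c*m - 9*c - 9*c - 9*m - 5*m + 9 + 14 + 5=-18*c + m*(9*c - 14) + 28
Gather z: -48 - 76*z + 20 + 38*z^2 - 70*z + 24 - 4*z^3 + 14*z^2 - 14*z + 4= -4*z^3 + 52*z^2 - 160*z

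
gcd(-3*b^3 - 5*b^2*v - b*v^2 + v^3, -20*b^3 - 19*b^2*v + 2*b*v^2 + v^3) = b + v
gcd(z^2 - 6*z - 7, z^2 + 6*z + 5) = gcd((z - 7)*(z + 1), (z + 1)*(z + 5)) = z + 1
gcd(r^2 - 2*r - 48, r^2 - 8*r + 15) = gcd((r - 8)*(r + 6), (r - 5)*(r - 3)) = 1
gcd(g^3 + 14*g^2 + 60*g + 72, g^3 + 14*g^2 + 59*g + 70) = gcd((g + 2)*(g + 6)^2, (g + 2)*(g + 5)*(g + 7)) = g + 2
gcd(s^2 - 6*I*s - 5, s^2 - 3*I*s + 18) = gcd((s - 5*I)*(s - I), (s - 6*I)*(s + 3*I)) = 1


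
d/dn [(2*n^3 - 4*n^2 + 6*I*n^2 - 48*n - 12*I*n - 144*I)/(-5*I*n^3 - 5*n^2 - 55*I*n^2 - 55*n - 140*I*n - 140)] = (n^2*(8 + 26*I) - 44*n - 336 + 78*I)/(5*n^4 + n^3*(70 - 10*I) + n^2*(240 - 140*I) + n*(-70 - 490*I) - 245)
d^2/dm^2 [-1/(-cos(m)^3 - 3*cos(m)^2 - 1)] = 3*(3*(1 - cos(4*m))*(cos(m) + 2)^2 + (cos(m) + 8*cos(2*m) + 3*cos(3*m))*(cos(m)^3 + 3*cos(m)^2 + 1))/(4*(cos(m)^3 + 3*cos(m)^2 + 1)^3)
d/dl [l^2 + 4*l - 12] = 2*l + 4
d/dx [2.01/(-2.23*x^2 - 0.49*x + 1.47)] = (8.9646*x + 0.9849)/(2.23*x^2 + 0.49*x - 1.47)^2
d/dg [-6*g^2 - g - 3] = -12*g - 1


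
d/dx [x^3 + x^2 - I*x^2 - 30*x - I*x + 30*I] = 3*x^2 + 2*x*(1 - I) - 30 - I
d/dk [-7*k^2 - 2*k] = -14*k - 2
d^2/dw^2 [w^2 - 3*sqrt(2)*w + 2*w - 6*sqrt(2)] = 2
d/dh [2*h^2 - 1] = 4*h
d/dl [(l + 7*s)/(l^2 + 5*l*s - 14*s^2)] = -1/(l^2 - 4*l*s + 4*s^2)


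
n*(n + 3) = n^2 + 3*n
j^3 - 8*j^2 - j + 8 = (j - 8)*(j - 1)*(j + 1)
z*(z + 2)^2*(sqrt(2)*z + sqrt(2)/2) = sqrt(2)*z^4 + 9*sqrt(2)*z^3/2 + 6*sqrt(2)*z^2 + 2*sqrt(2)*z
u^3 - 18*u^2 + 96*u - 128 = (u - 8)^2*(u - 2)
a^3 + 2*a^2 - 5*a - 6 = (a - 2)*(a + 1)*(a + 3)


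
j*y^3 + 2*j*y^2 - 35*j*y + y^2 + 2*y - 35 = (y - 5)*(y + 7)*(j*y + 1)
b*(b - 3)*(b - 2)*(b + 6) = b^4 + b^3 - 24*b^2 + 36*b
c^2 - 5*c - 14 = (c - 7)*(c + 2)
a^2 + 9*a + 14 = (a + 2)*(a + 7)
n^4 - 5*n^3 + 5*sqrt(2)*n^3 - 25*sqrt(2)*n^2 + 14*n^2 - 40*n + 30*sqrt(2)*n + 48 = (n - 3)*(n - 2)*(n + sqrt(2))*(n + 4*sqrt(2))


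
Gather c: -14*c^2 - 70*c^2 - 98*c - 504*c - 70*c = -84*c^2 - 672*c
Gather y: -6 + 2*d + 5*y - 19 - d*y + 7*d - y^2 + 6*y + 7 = 9*d - y^2 + y*(11 - d) - 18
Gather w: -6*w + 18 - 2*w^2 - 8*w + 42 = -2*w^2 - 14*w + 60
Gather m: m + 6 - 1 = m + 5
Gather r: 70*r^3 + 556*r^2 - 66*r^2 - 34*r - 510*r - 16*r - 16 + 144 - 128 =70*r^3 + 490*r^2 - 560*r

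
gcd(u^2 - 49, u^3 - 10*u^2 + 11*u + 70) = u - 7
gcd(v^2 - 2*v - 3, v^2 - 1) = v + 1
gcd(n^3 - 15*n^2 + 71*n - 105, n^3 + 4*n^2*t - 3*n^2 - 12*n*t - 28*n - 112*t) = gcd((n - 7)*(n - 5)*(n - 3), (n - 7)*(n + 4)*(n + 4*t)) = n - 7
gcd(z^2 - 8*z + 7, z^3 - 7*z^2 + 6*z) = z - 1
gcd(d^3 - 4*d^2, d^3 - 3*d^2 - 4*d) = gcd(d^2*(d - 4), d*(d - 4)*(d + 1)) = d^2 - 4*d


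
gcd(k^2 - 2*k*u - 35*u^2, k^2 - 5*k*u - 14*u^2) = -k + 7*u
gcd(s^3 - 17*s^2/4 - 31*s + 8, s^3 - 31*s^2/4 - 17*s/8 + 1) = s^2 - 33*s/4 + 2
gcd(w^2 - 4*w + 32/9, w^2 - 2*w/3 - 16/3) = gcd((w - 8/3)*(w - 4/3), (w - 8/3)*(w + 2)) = w - 8/3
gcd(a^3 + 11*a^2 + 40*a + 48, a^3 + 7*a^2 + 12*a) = a^2 + 7*a + 12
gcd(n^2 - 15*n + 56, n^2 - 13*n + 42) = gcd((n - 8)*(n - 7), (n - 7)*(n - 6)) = n - 7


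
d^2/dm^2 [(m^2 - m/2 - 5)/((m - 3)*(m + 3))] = (-m^3 + 24*m^2 - 27*m + 72)/(m^6 - 27*m^4 + 243*m^2 - 729)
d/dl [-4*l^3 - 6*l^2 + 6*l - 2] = -12*l^2 - 12*l + 6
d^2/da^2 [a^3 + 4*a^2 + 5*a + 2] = 6*a + 8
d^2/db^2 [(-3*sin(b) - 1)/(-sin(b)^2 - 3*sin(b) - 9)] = (-3*sin(b)^5 + 5*sin(b)^4 + 159*sin(b)^3 + 114*sin(b)^2 - 360*sin(b) - 162)/(sin(b)^2 + 3*sin(b) + 9)^3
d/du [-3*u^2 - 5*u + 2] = -6*u - 5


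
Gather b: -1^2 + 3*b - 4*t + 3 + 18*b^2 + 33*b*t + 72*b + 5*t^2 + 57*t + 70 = 18*b^2 + b*(33*t + 75) + 5*t^2 + 53*t + 72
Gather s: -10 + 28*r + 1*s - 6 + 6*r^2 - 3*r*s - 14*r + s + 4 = 6*r^2 + 14*r + s*(2 - 3*r) - 12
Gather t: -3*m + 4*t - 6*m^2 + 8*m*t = -6*m^2 - 3*m + t*(8*m + 4)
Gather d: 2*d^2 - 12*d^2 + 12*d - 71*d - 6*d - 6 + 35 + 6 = -10*d^2 - 65*d + 35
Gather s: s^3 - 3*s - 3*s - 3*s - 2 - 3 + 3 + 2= s^3 - 9*s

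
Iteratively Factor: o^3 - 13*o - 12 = (o - 4)*(o^2 + 4*o + 3) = (o - 4)*(o + 3)*(o + 1)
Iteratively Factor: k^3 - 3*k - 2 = (k + 1)*(k^2 - k - 2) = (k + 1)^2*(k - 2)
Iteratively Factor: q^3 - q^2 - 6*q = (q)*(q^2 - q - 6) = q*(q - 3)*(q + 2)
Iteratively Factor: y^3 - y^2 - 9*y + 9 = (y - 1)*(y^2 - 9) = (y - 1)*(y + 3)*(y - 3)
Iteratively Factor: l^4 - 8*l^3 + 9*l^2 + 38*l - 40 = (l - 1)*(l^3 - 7*l^2 + 2*l + 40) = (l - 5)*(l - 1)*(l^2 - 2*l - 8) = (l - 5)*(l - 4)*(l - 1)*(l + 2)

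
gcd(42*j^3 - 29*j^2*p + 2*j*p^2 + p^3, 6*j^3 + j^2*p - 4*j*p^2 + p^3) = 6*j^2 - 5*j*p + p^2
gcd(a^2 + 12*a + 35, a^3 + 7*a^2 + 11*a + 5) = a + 5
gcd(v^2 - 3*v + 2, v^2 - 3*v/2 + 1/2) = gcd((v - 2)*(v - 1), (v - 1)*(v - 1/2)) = v - 1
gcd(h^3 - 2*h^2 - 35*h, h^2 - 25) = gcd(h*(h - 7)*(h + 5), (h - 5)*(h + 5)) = h + 5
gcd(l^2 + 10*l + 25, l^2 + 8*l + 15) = l + 5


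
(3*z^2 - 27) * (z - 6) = 3*z^3 - 18*z^2 - 27*z + 162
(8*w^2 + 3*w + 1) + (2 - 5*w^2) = 3*w^2 + 3*w + 3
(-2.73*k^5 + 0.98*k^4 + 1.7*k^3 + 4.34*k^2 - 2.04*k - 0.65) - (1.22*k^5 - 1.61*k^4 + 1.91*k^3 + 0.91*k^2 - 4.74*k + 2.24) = -3.95*k^5 + 2.59*k^4 - 0.21*k^3 + 3.43*k^2 + 2.7*k - 2.89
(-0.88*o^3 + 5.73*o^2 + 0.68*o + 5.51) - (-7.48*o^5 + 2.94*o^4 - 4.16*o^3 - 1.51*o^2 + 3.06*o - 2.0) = 7.48*o^5 - 2.94*o^4 + 3.28*o^3 + 7.24*o^2 - 2.38*o + 7.51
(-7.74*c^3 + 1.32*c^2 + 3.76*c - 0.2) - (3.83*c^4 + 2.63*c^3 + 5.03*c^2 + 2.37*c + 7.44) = -3.83*c^4 - 10.37*c^3 - 3.71*c^2 + 1.39*c - 7.64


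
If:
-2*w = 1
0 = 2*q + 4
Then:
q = -2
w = -1/2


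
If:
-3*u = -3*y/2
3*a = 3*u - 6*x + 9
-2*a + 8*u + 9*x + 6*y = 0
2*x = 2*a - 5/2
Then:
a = 485/268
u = -19/268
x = 75/134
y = -19/134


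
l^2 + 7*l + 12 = (l + 3)*(l + 4)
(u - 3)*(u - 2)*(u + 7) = u^3 + 2*u^2 - 29*u + 42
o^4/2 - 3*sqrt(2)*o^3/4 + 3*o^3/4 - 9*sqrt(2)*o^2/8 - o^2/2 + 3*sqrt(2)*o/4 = o*(o/2 + 1)*(o - 1/2)*(o - 3*sqrt(2)/2)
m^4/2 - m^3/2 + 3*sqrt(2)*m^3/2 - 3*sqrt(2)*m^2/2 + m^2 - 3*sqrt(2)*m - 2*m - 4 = (m/2 + 1/2)*(m - 2)*(m + sqrt(2))*(m + 2*sqrt(2))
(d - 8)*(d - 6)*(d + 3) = d^3 - 11*d^2 + 6*d + 144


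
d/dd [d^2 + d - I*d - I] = 2*d + 1 - I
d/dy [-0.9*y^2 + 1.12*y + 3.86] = 1.12 - 1.8*y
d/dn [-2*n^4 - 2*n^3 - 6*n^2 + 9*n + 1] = -8*n^3 - 6*n^2 - 12*n + 9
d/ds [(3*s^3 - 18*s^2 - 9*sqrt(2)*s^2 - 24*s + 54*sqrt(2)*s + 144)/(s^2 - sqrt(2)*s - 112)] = 3*(s^4 - 2*sqrt(2)*s^3 - 322*s^2 - 12*sqrt(2)*s^2 + 672*sqrt(2)*s + 1248*s - 1968*sqrt(2) + 896)/(s^4 - 2*sqrt(2)*s^3 - 222*s^2 + 224*sqrt(2)*s + 12544)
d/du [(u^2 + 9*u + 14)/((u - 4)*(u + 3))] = 2*(-5*u^2 - 26*u - 47)/(u^4 - 2*u^3 - 23*u^2 + 24*u + 144)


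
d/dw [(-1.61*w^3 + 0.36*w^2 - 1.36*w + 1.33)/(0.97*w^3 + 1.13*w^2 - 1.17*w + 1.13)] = (-2.1685*w^4 + 6.4058*w^3 - 8.2126*w^2 - 2.1922*w + 0.0193000000000001)/(0.9409*w^6 + 2.1922*w^5 - 0.9929*w^4 - 0.452*w^3 + 3.9227*w^2 - 2.6442*w + 1.2769)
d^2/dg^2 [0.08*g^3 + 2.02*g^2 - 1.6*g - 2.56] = 0.48*g + 4.04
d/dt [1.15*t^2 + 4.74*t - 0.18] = 2.3*t + 4.74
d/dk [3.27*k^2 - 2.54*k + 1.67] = 6.54*k - 2.54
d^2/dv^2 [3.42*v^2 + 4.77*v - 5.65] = 6.84000000000000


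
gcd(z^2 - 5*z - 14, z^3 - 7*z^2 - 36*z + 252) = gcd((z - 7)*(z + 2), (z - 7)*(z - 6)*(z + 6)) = z - 7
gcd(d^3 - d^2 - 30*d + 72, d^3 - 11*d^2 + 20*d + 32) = d - 4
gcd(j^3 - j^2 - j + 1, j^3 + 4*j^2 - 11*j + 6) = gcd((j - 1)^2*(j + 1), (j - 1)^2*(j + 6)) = j^2 - 2*j + 1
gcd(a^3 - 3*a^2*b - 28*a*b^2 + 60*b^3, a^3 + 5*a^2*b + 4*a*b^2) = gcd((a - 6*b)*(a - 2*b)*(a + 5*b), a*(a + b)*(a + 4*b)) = 1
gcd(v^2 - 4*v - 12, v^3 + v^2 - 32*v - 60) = v^2 - 4*v - 12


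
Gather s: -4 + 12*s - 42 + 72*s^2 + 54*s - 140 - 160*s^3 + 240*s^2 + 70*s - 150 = -160*s^3 + 312*s^2 + 136*s - 336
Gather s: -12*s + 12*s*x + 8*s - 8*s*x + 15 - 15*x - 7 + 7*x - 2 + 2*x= s*(4*x - 4) - 6*x + 6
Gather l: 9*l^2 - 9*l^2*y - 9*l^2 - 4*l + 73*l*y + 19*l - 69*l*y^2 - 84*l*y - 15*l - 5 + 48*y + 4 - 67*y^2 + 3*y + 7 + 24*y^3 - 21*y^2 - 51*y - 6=-9*l^2*y + l*(-69*y^2 - 11*y) + 24*y^3 - 88*y^2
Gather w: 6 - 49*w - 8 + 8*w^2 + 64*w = 8*w^2 + 15*w - 2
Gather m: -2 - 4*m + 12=10 - 4*m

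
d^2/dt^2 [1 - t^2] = -2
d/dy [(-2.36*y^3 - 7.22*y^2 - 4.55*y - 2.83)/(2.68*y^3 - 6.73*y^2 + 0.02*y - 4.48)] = (35.2324*y^4 + 24.2936*y^3 + 23.7057*y^2 + 26.5994*y + 20.4406)/(7.1824*y^6 - 36.0728*y^5 + 45.4001*y^4 - 24.282*y^3 + 60.3012*y^2 - 0.1792*y + 20.0704)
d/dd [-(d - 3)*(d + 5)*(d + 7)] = -3*d^2 - 18*d + 1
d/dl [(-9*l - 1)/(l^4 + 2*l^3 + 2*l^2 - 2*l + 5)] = (27*l^4 + 40*l^3 + 24*l^2 + 4*l - 47)/(l^8 + 4*l^7 + 8*l^6 + 4*l^5 + 6*l^4 + 12*l^3 + 24*l^2 - 20*l + 25)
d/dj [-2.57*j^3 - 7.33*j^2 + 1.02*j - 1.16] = -7.71*j^2 - 14.66*j + 1.02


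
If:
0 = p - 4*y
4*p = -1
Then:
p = -1/4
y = -1/16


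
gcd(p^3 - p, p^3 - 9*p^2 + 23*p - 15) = p - 1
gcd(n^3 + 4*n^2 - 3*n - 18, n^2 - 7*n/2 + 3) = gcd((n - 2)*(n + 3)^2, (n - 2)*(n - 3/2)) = n - 2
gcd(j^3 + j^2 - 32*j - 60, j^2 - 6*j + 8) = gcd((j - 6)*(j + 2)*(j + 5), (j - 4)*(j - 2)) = 1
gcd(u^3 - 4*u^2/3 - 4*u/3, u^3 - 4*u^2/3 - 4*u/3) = u^3 - 4*u^2/3 - 4*u/3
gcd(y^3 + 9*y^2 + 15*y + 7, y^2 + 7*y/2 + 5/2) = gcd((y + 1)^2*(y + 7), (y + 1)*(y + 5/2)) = y + 1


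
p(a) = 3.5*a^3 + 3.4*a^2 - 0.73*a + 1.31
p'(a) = 10.5*a^2 + 6.8*a - 0.73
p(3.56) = 199.71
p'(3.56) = 156.55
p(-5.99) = -624.55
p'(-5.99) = 335.28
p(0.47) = 2.08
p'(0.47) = 4.79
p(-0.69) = 2.28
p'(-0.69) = -0.42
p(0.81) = 4.81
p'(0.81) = 11.67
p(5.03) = 529.08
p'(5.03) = 299.13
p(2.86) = 108.91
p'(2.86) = 104.60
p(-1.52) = -2.02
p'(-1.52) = 13.19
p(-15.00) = -11035.24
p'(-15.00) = 2259.77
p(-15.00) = -11035.24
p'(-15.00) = 2259.77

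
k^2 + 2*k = k*(k + 2)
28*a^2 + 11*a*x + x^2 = (4*a + x)*(7*a + x)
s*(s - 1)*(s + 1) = s^3 - s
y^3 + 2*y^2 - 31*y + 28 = (y - 4)*(y - 1)*(y + 7)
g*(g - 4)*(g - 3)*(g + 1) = g^4 - 6*g^3 + 5*g^2 + 12*g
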